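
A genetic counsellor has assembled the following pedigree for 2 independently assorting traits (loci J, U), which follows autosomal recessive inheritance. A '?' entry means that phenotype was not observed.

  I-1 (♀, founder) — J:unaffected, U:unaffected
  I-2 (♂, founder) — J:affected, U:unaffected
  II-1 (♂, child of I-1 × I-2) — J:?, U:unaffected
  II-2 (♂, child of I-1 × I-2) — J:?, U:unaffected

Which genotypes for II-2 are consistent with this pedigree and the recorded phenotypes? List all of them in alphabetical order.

II-2 ∈ {Jj UU, Jj Uu, jj UU, jj Uu}

J/I-1 un ·: JJ|Jj
J/I-2 aff ·: jj
J/II-1 ? I-1×I-2: Jj|jj
J/II-2 ? I-1×I-2: Jj|jj
⇒ J over [I-1,I-2,II-1,II-2]: 5 consistent
U/I-1 un ·: UU|Uu
U/I-2 un ·: UU|Uu
U/II-1 un I-1×I-2: UU|Uu
U/II-2 un I-1×I-2: UU|Uu
⇒ U over [I-1,I-2,II-1,II-2]: 13 consistent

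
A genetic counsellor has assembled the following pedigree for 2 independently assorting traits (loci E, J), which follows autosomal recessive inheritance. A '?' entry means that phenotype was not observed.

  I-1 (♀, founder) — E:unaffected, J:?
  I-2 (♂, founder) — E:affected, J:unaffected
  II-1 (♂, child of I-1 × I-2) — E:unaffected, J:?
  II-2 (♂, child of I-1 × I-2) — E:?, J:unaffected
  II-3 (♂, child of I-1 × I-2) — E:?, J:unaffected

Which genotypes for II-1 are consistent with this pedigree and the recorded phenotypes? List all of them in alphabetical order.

E/I-1 un ·: EE|Ee
E/I-2 aff ·: ee
E/II-1 un I-1×I-2: Ee
E/II-2 ? I-1×I-2: Ee|ee
E/II-3 ? I-1×I-2: Ee|ee
⇒ E over [I-1,I-2,II-1,II-2,II-3]: 5 consistent
J/I-1 ? ·: JJ|Jj|jj
J/I-2 un ·: JJ|Jj
J/II-1 ? I-1×I-2: JJ|Jj|jj
J/II-2 un I-1×I-2: JJ|Jj
J/II-3 un I-1×I-2: JJ|Jj
⇒ J over [I-1,I-2,II-1,II-2,II-3]: 32 consistent

II-1 ∈ {Ee JJ, Ee Jj, Ee jj}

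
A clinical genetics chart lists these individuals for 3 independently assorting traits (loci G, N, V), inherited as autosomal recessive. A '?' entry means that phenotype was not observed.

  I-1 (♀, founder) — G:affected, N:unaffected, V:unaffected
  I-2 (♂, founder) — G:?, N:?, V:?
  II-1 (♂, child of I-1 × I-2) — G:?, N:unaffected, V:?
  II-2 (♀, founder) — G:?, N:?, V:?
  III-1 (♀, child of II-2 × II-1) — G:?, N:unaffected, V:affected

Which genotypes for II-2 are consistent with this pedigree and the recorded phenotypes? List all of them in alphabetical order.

II-2 ∈ {GG NN Vv, GG NN vv, GG Nn Vv, GG Nn vv, GG nn Vv, GG nn vv, Gg NN Vv, Gg NN vv, Gg Nn Vv, Gg Nn vv, Gg nn Vv, Gg nn vv, gg NN Vv, gg NN vv, gg Nn Vv, gg Nn vv, gg nn Vv, gg nn vv}

G/I-1 aff ·: gg
G/I-2 ? ·: GG|Gg|gg
G/II-1 ? I-1×I-2: Gg|gg
G/II-2 ? ·: GG|Gg|gg
G/III-1 ? II-2×II-1: GG|Gg|gg
⇒ G over [I-1,I-2,II-1,II-2,III-1]: 22 consistent
N/I-1 un ·: NN|Nn
N/I-2 ? ·: NN|Nn|nn
N/II-1 un I-1×I-2: NN|Nn
N/II-2 ? ·: NN|Nn|nn
N/III-1 un II-2×II-1: NN|Nn
⇒ N over [I-1,I-2,II-1,II-2,III-1]: 41 consistent
V/I-1 un ·: VV|Vv
V/I-2 ? ·: VV|Vv|vv
V/II-1 ? I-1×I-2: Vv|vv
V/II-2 ? ·: Vv|vv
V/III-1 aff II-2×II-1: vv
⇒ V over [I-1,I-2,II-1,II-2,III-1]: 14 consistent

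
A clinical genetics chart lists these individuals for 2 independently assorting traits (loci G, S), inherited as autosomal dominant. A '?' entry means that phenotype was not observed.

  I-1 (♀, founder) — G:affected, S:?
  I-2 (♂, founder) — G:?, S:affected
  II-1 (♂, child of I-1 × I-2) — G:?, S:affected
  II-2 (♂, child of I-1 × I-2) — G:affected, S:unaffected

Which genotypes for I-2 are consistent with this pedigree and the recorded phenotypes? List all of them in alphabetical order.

I-2 ∈ {GG Ss, Gg Ss, gg Ss}

G/I-1 aff ·: Gg|GG
G/I-2 ? ·: gg|Gg|GG
G/II-1 ? I-1×I-2: gg|Gg|GG
G/II-2 aff I-1×I-2: Gg|GG
⇒ G over [I-1,I-2,II-1,II-2]: 18 consistent
S/I-1 ? ·: ss|Ss
S/I-2 aff ·: Ss
S/II-1 aff I-1×I-2: Ss|SS
S/II-2 un I-1×I-2: ss
⇒ S over [I-1,I-2,II-1,II-2]: 3 consistent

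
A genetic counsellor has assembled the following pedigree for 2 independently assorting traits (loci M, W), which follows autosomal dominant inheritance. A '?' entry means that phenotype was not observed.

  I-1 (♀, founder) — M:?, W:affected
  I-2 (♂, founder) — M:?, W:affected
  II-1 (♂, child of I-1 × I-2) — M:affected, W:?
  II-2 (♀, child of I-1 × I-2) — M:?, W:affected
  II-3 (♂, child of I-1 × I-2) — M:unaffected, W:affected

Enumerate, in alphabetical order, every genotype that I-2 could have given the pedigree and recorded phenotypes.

M/I-1 ? ·: mm|Mm
M/I-2 ? ·: mm|Mm
M/II-1 aff I-1×I-2: Mm|MM
M/II-2 ? I-1×I-2: mm|Mm|MM
M/II-3 un I-1×I-2: mm
⇒ M over [I-1,I-2,II-1,II-2,II-3]: 10 consistent
W/I-1 aff ·: Ww|WW
W/I-2 aff ·: Ww|WW
W/II-1 ? I-1×I-2: ww|Ww|WW
W/II-2 aff I-1×I-2: Ww|WW
W/II-3 aff I-1×I-2: Ww|WW
⇒ W over [I-1,I-2,II-1,II-2,II-3]: 29 consistent

I-2 ∈ {Mm WW, Mm Ww, mm WW, mm Ww}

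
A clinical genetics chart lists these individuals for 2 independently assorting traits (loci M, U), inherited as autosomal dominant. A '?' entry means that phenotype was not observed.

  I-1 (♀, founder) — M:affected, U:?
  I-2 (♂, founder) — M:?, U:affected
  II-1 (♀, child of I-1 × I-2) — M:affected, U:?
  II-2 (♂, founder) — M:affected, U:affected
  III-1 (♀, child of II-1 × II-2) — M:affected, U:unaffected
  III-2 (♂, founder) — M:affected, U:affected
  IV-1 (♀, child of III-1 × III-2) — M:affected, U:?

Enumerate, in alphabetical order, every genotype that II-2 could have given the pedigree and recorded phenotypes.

II-2 ∈ {MM Uu, Mm Uu}

M/I-1 aff ·: Mm|MM
M/I-2 ? ·: mm|Mm|MM
M/II-1 aff I-1×I-2: Mm|MM
M/II-2 aff ·: Mm|MM
M/III-1 aff II-1×II-2: Mm|MM
M/III-2 aff ·: Mm|MM
M/IV-1 aff III-1×III-2: Mm|MM
⇒ M over [I-1,I-2,II-1,II-2,III-1,III-2,IV-1]: 110 consistent
U/I-1 ? ·: uu|Uu|UU
U/I-2 aff ·: Uu|UU
U/II-1 ? I-1×I-2: uu|Uu
U/II-2 aff ·: Uu
U/III-1 un II-1×II-2: uu
U/III-2 aff ·: Uu|UU
U/IV-1 ? III-1×III-2: uu|Uu
⇒ U over [I-1,I-2,II-1,II-2,III-1,III-2,IV-1]: 21 consistent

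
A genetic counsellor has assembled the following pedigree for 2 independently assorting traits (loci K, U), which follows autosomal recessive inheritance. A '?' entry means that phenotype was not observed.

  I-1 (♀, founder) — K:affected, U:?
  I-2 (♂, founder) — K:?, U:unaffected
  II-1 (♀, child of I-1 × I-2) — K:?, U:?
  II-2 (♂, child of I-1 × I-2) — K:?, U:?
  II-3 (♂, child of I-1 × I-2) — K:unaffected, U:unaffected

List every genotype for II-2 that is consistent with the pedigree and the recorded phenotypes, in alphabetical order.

II-2 ∈ {Kk UU, Kk Uu, Kk uu, kk UU, kk Uu, kk uu}

K/I-1 aff ·: kk
K/I-2 ? ·: KK|Kk
K/II-1 ? I-1×I-2: Kk|kk
K/II-2 ? I-1×I-2: Kk|kk
K/II-3 un I-1×I-2: Kk
⇒ K over [I-1,I-2,II-1,II-2,II-3]: 5 consistent
U/I-1 ? ·: UU|Uu|uu
U/I-2 un ·: UU|Uu
U/II-1 ? I-1×I-2: UU|Uu|uu
U/II-2 ? I-1×I-2: UU|Uu|uu
U/II-3 un I-1×I-2: UU|Uu
⇒ U over [I-1,I-2,II-1,II-2,II-3]: 40 consistent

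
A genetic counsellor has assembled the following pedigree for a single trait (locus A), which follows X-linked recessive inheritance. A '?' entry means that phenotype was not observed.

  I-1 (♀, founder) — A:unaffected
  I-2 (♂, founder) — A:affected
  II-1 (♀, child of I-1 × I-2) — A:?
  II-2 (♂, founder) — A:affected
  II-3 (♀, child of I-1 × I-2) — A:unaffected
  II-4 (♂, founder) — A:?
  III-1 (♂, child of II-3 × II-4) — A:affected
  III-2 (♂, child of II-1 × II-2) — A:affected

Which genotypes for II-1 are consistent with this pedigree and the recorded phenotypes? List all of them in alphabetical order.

II-1 ∈ {X^AX^a, X^aX^a}

A/I-1 un ·: X^AX^A|X^AX^a
A/I-2 aff ·: X^aY
A/II-1 ? I-1×I-2: X^AX^a|X^aX^a
A/II-2 aff ·: X^aY
A/II-3 un I-1×I-2: X^AX^a
A/II-4 ? ·: X^AY|X^aY
A/III-1 aff II-3×II-4: X^aY
A/III-2 aff II-1×II-2: X^aY
⇒ A over [I-1,I-2,II-1,II-2,II-3,II-4,III-1,III-2]: 6 consistent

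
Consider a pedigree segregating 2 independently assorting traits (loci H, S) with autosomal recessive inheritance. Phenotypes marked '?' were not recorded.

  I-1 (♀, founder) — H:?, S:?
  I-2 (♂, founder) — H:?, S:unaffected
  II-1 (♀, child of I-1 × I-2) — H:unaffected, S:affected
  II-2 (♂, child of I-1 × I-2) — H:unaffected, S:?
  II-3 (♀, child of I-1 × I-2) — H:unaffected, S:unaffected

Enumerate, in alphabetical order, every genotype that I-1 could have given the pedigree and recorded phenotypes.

I-1 ∈ {HH Ss, HH ss, Hh Ss, Hh ss, hh Ss, hh ss}

H/I-1 ? ·: HH|Hh|hh
H/I-2 ? ·: HH|Hh|hh
H/II-1 un I-1×I-2: HH|Hh
H/II-2 un I-1×I-2: HH|Hh
H/II-3 un I-1×I-2: HH|Hh
⇒ H over [I-1,I-2,II-1,II-2,II-3]: 29 consistent
S/I-1 ? ·: Ss|ss
S/I-2 un ·: Ss
S/II-1 aff I-1×I-2: ss
S/II-2 ? I-1×I-2: SS|Ss|ss
S/II-3 un I-1×I-2: SS|Ss
⇒ S over [I-1,I-2,II-1,II-2,II-3]: 8 consistent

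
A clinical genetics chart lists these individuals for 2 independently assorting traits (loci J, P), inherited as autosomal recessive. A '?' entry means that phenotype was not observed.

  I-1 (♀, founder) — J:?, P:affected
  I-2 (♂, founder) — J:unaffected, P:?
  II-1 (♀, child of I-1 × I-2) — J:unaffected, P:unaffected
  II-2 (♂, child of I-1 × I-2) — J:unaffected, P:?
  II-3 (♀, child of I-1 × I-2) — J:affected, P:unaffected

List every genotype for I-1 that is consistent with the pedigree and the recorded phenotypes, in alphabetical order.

I-1 ∈ {Jj pp, jj pp}

J/I-1 ? ·: Jj|jj
J/I-2 un ·: Jj
J/II-1 un I-1×I-2: JJ|Jj
J/II-2 un I-1×I-2: JJ|Jj
J/II-3 aff I-1×I-2: jj
⇒ J over [I-1,I-2,II-1,II-2,II-3]: 5 consistent
P/I-1 aff ·: pp
P/I-2 ? ·: PP|Pp
P/II-1 un I-1×I-2: Pp
P/II-2 ? I-1×I-2: Pp|pp
P/II-3 un I-1×I-2: Pp
⇒ P over [I-1,I-2,II-1,II-2,II-3]: 3 consistent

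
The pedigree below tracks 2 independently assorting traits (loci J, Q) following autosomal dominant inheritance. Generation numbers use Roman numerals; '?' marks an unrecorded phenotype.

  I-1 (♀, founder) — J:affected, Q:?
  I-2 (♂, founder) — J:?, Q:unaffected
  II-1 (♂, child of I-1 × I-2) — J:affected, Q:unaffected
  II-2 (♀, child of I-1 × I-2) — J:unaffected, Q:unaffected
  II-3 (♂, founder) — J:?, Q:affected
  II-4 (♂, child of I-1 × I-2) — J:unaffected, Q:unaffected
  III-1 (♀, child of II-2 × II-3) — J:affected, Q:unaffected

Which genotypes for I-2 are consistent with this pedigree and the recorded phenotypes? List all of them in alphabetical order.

I-2 ∈ {Jj qq, jj qq}

J/I-1 aff ·: Jj
J/I-2 ? ·: jj|Jj
J/II-1 aff I-1×I-2: Jj|JJ
J/II-2 un I-1×I-2: jj
J/II-3 ? ·: Jj|JJ
J/II-4 un I-1×I-2: jj
J/III-1 aff II-2×II-3: Jj
⇒ J over [I-1,I-2,II-1,II-2,II-3,II-4,III-1]: 6 consistent
Q/I-1 ? ·: qq|Qq
Q/I-2 un ·: qq
Q/II-1 un I-1×I-2: qq
Q/II-2 un I-1×I-2: qq
Q/II-3 aff ·: Qq
Q/II-4 un I-1×I-2: qq
Q/III-1 un II-2×II-3: qq
⇒ Q over [I-1,I-2,II-1,II-2,II-3,II-4,III-1]: 2 consistent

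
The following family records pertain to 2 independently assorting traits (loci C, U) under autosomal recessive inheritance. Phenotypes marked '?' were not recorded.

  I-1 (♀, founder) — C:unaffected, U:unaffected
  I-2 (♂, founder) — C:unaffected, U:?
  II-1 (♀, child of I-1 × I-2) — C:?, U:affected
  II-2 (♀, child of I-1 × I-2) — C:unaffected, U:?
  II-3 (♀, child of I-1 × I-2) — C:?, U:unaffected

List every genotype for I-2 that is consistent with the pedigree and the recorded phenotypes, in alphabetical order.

C/I-1 un ·: CC|Cc
C/I-2 un ·: CC|Cc
C/II-1 ? I-1×I-2: CC|Cc|cc
C/II-2 un I-1×I-2: CC|Cc
C/II-3 ? I-1×I-2: CC|Cc|cc
⇒ C over [I-1,I-2,II-1,II-2,II-3]: 35 consistent
U/I-1 un ·: Uu
U/I-2 ? ·: Uu|uu
U/II-1 aff I-1×I-2: uu
U/II-2 ? I-1×I-2: UU|Uu|uu
U/II-3 un I-1×I-2: UU|Uu
⇒ U over [I-1,I-2,II-1,II-2,II-3]: 8 consistent

I-2 ∈ {CC Uu, CC uu, Cc Uu, Cc uu}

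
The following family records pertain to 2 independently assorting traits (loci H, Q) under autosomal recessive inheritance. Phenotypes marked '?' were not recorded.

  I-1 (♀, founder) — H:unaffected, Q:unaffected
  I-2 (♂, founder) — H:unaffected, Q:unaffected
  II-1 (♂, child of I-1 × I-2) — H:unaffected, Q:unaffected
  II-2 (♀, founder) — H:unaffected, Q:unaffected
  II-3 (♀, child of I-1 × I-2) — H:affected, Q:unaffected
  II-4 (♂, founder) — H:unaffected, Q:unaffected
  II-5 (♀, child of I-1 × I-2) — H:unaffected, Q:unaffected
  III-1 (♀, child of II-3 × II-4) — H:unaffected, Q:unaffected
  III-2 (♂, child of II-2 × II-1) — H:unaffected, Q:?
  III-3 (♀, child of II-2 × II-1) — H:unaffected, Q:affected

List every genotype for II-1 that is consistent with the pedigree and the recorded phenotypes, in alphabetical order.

II-1 ∈ {HH Qq, Hh Qq}

H/I-1 un ·: Hh
H/I-2 un ·: Hh
H/II-1 un I-1×I-2: HH|Hh
H/II-2 un ·: HH|Hh
H/II-3 aff I-1×I-2: hh
H/II-4 un ·: HH|Hh
H/II-5 un I-1×I-2: HH|Hh
H/III-1 un II-3×II-4: Hh
H/III-2 un II-2×II-1: HH|Hh
H/III-3 un II-2×II-1: HH|Hh
⇒ H over [I-1,I-2,II-1,II-2,II-3,II-4,II-5,III-1,III-2,III-3]: 52 consistent
Q/I-1 un ·: QQ|Qq
Q/I-2 un ·: QQ|Qq
Q/II-1 un I-1×I-2: Qq
Q/II-2 un ·: Qq
Q/II-3 un I-1×I-2: QQ|Qq
Q/II-4 un ·: QQ|Qq
Q/II-5 un I-1×I-2: QQ|Qq
Q/III-1 un II-3×II-4: QQ|Qq
Q/III-2 ? II-2×II-1: QQ|Qq|qq
Q/III-3 aff II-2×II-1: qq
⇒ Q over [I-1,I-2,II-1,II-2,II-3,II-4,II-5,III-1,III-2,III-3]: 126 consistent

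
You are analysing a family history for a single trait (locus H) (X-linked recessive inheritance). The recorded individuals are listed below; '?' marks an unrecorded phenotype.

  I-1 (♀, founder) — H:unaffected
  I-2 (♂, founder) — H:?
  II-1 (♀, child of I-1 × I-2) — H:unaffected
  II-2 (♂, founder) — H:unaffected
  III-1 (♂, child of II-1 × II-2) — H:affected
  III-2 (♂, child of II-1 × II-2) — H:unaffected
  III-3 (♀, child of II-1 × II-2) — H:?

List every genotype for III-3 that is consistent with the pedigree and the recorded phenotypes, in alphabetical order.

III-3 ∈ {X^HX^H, X^HX^h}

H/I-1 un ·: X^HX^H|X^HX^h
H/I-2 ? ·: X^HY|X^hY
H/II-1 un I-1×I-2: X^HX^h
H/II-2 un ·: X^HY
H/III-1 aff II-1×II-2: X^hY
H/III-2 un II-1×II-2: X^HY
H/III-3 ? II-1×II-2: X^HX^H|X^HX^h
⇒ H over [I-1,I-2,II-1,II-2,III-1,III-2,III-3]: 6 consistent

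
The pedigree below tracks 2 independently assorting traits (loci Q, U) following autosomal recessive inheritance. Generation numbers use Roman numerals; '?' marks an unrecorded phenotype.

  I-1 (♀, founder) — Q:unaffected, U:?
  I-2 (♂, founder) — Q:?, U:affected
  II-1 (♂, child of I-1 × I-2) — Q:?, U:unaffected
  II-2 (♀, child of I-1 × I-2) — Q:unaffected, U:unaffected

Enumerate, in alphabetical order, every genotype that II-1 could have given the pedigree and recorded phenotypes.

II-1 ∈ {QQ Uu, Qq Uu, qq Uu}

Q/I-1 un ·: QQ|Qq
Q/I-2 ? ·: QQ|Qq|qq
Q/II-1 ? I-1×I-2: QQ|Qq|qq
Q/II-2 un I-1×I-2: QQ|Qq
⇒ Q over [I-1,I-2,II-1,II-2]: 18 consistent
U/I-1 ? ·: UU|Uu
U/I-2 aff ·: uu
U/II-1 un I-1×I-2: Uu
U/II-2 un I-1×I-2: Uu
⇒ U over [I-1,I-2,II-1,II-2]: 2 consistent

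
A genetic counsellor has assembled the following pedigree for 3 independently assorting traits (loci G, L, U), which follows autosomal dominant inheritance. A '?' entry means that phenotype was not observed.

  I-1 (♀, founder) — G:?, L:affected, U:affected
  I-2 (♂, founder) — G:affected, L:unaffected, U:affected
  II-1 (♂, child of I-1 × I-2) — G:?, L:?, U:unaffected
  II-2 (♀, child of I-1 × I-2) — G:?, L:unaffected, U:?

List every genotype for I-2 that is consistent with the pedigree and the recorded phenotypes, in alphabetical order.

G/I-1 ? ·: gg|Gg|GG
G/I-2 aff ·: Gg|GG
G/II-1 ? I-1×I-2: gg|Gg|GG
G/II-2 ? I-1×I-2: gg|Gg|GG
⇒ G over [I-1,I-2,II-1,II-2]: 23 consistent
L/I-1 aff ·: Ll
L/I-2 un ·: ll
L/II-1 ? I-1×I-2: ll|Ll
L/II-2 un I-1×I-2: ll
⇒ L over [I-1,I-2,II-1,II-2]: 2 consistent
U/I-1 aff ·: Uu
U/I-2 aff ·: Uu
U/II-1 un I-1×I-2: uu
U/II-2 ? I-1×I-2: uu|Uu|UU
⇒ U over [I-1,I-2,II-1,II-2]: 3 consistent

I-2 ∈ {GG ll Uu, Gg ll Uu}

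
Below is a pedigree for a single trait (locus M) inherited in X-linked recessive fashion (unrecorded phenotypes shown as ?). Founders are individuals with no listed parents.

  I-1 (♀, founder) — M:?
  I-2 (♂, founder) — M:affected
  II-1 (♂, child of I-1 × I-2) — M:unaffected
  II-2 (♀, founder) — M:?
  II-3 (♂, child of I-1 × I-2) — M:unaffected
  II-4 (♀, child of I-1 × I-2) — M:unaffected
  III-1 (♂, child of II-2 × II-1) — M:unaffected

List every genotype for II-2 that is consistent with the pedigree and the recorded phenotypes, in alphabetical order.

M/I-1 ? ·: X^MX^M|X^MX^m
M/I-2 aff ·: X^mY
M/II-1 un I-1×I-2: X^MY
M/II-2 ? ·: X^MX^M|X^MX^m
M/II-3 un I-1×I-2: X^MY
M/II-4 un I-1×I-2: X^MX^m
M/III-1 un II-2×II-1: X^MY
⇒ M over [I-1,I-2,II-1,II-2,II-3,II-4,III-1]: 4 consistent

II-2 ∈ {X^MX^M, X^MX^m}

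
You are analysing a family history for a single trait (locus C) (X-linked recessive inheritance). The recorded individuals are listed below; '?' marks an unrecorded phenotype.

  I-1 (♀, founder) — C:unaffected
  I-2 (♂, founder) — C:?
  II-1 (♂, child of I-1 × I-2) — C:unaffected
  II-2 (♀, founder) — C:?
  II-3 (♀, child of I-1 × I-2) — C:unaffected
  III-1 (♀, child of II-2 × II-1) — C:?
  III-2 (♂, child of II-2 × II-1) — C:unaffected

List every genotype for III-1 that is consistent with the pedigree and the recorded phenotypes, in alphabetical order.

C/I-1 un ·: X^CX^C|X^CX^c
C/I-2 ? ·: X^CY|X^cY
C/II-1 un I-1×I-2: X^CY
C/II-2 ? ·: X^CX^C|X^CX^c
C/II-3 un I-1×I-2: X^CX^C|X^CX^c
C/III-1 ? II-2×II-1: X^CX^C|X^CX^c
C/III-2 un II-2×II-1: X^CY
⇒ C over [I-1,I-2,II-1,II-2,II-3,III-1,III-2]: 15 consistent

III-1 ∈ {X^CX^C, X^CX^c}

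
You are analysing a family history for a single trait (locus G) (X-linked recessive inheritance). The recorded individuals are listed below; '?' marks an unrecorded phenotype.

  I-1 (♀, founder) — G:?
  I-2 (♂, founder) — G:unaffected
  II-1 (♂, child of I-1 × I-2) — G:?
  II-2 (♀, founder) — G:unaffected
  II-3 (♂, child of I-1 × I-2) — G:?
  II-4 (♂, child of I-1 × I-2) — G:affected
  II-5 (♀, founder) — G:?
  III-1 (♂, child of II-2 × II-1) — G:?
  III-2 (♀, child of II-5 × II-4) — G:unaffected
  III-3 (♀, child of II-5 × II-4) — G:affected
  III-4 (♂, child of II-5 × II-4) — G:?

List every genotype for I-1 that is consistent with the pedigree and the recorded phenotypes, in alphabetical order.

I-1 ∈ {X^GX^g, X^gX^g}

G/I-1 ? ·: X^GX^g|X^gX^g
G/I-2 un ·: X^GY
G/II-1 ? I-1×I-2: X^GY|X^gY
G/II-2 un ·: X^GX^G|X^GX^g
G/II-3 ? I-1×I-2: X^GY|X^gY
G/II-4 aff I-1×I-2: X^gY
G/II-5 ? ·: X^GX^g
G/III-1 ? II-2×II-1: X^GY|X^gY
G/III-2 un II-5×II-4: X^GX^g
G/III-3 aff II-5×II-4: X^gX^g
G/III-4 ? II-5×II-4: X^GY|X^gY
⇒ G over [I-1,I-2,II-1,II-2,II-3,II-4,II-5,III-1,III-2,III-3,III-4]: 30 consistent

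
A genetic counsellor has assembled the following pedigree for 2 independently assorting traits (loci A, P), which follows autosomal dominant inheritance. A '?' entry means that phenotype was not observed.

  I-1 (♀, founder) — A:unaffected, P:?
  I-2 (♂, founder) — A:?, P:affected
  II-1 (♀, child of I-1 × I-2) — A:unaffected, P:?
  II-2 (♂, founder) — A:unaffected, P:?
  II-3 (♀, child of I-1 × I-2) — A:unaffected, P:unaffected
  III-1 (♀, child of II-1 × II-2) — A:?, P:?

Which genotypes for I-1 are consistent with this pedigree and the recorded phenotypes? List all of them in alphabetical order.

I-1 ∈ {aa Pp, aa pp}

A/I-1 un ·: aa
A/I-2 ? ·: aa|Aa
A/II-1 un I-1×I-2: aa
A/II-2 un ·: aa
A/II-3 un I-1×I-2: aa
A/III-1 ? II-1×II-2: aa
⇒ A over [I-1,I-2,II-1,II-2,II-3,III-1]: 2 consistent
P/I-1 ? ·: pp|Pp
P/I-2 aff ·: Pp
P/II-1 ? I-1×I-2: pp|Pp|PP
P/II-2 ? ·: pp|Pp|PP
P/II-3 un I-1×I-2: pp
P/III-1 ? II-1×II-2: pp|Pp|PP
⇒ P over [I-1,I-2,II-1,II-2,II-3,III-1]: 26 consistent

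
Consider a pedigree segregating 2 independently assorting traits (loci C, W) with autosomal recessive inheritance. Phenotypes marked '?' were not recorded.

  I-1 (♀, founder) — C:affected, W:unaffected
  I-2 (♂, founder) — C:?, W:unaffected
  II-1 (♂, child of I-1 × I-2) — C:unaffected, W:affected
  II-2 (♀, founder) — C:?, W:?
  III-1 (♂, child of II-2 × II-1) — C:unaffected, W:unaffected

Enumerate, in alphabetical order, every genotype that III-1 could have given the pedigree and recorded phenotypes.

III-1 ∈ {CC Ww, Cc Ww}

C/I-1 aff ·: cc
C/I-2 ? ·: CC|Cc
C/II-1 un I-1×I-2: Cc
C/II-2 ? ·: CC|Cc|cc
C/III-1 un II-2×II-1: CC|Cc
⇒ C over [I-1,I-2,II-1,II-2,III-1]: 10 consistent
W/I-1 un ·: Ww
W/I-2 un ·: Ww
W/II-1 aff I-1×I-2: ww
W/II-2 ? ·: WW|Ww
W/III-1 un II-2×II-1: Ww
⇒ W over [I-1,I-2,II-1,II-2,III-1]: 2 consistent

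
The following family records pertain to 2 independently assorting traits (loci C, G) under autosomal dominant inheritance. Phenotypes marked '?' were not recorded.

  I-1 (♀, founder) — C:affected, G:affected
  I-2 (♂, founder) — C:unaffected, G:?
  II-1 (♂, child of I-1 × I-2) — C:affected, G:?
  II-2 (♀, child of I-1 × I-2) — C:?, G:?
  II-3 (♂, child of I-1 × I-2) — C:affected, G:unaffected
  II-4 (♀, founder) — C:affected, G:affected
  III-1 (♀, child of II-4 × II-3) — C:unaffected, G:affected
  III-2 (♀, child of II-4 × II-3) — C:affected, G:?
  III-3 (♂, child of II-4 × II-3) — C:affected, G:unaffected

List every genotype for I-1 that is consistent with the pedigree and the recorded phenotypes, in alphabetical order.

C/I-1 aff ·: Cc|CC
C/I-2 un ·: cc
C/II-1 aff I-1×I-2: Cc
C/II-2 ? I-1×I-2: cc|Cc
C/II-3 aff I-1×I-2: Cc
C/II-4 aff ·: Cc
C/III-1 un II-4×II-3: cc
C/III-2 aff II-4×II-3: Cc|CC
C/III-3 aff II-4×II-3: Cc|CC
⇒ C over [I-1,I-2,II-1,II-2,II-3,II-4,III-1,III-2,III-3]: 12 consistent
G/I-1 aff ·: Gg
G/I-2 ? ·: gg|Gg
G/II-1 ? I-1×I-2: gg|Gg|GG
G/II-2 ? I-1×I-2: gg|Gg|GG
G/II-3 un I-1×I-2: gg
G/II-4 aff ·: Gg
G/III-1 aff II-4×II-3: Gg
G/III-2 ? II-4×II-3: gg|Gg
G/III-3 un II-4×II-3: gg
⇒ G over [I-1,I-2,II-1,II-2,II-3,II-4,III-1,III-2,III-3]: 26 consistent

I-1 ∈ {CC Gg, Cc Gg}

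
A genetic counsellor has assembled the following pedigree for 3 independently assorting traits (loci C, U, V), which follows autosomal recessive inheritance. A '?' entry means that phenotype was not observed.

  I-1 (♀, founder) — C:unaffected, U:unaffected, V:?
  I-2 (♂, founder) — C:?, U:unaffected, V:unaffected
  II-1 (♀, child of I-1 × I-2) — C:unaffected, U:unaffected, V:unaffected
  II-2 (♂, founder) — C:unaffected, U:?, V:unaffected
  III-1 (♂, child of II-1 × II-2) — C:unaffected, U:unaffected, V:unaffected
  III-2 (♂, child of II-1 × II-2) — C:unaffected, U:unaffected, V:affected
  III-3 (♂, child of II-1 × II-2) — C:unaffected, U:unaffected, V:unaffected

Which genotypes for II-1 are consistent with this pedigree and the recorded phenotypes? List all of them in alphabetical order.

C/I-1 un ·: CC|Cc
C/I-2 ? ·: CC|Cc|cc
C/II-1 un I-1×I-2: CC|Cc
C/II-2 un ·: CC|Cc
C/III-1 un II-1×II-2: CC|Cc
C/III-2 un II-1×II-2: CC|Cc
C/III-3 un II-1×II-2: CC|Cc
⇒ C over [I-1,I-2,II-1,II-2,III-1,III-2,III-3]: 116 consistent
U/I-1 un ·: UU|Uu
U/I-2 un ·: UU|Uu
U/II-1 un I-1×I-2: UU|Uu
U/II-2 ? ·: UU|Uu|uu
U/III-1 un II-1×II-2: UU|Uu
U/III-2 un II-1×II-2: UU|Uu
U/III-3 un II-1×II-2: UU|Uu
⇒ U over [I-1,I-2,II-1,II-2,III-1,III-2,III-3]: 91 consistent
V/I-1 ? ·: VV|Vv|vv
V/I-2 un ·: VV|Vv
V/II-1 un I-1×I-2: Vv
V/II-2 un ·: Vv
V/III-1 un II-1×II-2: VV|Vv
V/III-2 aff II-1×II-2: vv
V/III-3 un II-1×II-2: VV|Vv
⇒ V over [I-1,I-2,II-1,II-2,III-1,III-2,III-3]: 20 consistent

II-1 ∈ {CC UU Vv, CC Uu Vv, Cc UU Vv, Cc Uu Vv}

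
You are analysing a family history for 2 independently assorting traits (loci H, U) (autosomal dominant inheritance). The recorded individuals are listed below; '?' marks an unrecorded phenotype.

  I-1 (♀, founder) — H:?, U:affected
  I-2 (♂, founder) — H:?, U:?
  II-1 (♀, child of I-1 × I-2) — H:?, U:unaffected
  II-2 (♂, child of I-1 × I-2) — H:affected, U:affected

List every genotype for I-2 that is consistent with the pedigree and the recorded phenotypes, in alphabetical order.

H/I-1 ? ·: hh|Hh|HH
H/I-2 ? ·: hh|Hh|HH
H/II-1 ? I-1×I-2: hh|Hh|HH
H/II-2 aff I-1×I-2: Hh|HH
⇒ H over [I-1,I-2,II-1,II-2]: 21 consistent
U/I-1 aff ·: Uu
U/I-2 ? ·: uu|Uu
U/II-1 un I-1×I-2: uu
U/II-2 aff I-1×I-2: Uu|UU
⇒ U over [I-1,I-2,II-1,II-2]: 3 consistent

I-2 ∈ {HH Uu, HH uu, Hh Uu, Hh uu, hh Uu, hh uu}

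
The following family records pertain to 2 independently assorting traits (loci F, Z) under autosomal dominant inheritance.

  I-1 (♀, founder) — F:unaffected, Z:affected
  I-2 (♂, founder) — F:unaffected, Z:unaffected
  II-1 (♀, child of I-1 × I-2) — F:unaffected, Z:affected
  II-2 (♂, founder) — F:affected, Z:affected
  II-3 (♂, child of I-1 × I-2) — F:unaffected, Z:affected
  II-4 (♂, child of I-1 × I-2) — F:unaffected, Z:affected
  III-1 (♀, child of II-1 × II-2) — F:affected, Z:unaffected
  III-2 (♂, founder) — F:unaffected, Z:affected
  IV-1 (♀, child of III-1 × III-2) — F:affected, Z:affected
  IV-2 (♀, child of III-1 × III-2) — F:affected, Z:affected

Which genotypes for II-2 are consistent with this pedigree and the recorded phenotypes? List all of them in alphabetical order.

II-2 ∈ {FF Zz, Ff Zz}

F/I-1 un ·: ff
F/I-2 un ·: ff
F/II-1 un I-1×I-2: ff
F/II-2 aff ·: Ff|FF
F/II-3 un I-1×I-2: ff
F/II-4 un I-1×I-2: ff
F/III-1 aff II-1×II-2: Ff
F/III-2 un ·: ff
F/IV-1 aff III-1×III-2: Ff
F/IV-2 aff III-1×III-2: Ff
⇒ F over [I-1,I-2,II-1,II-2,II-3,II-4,III-1,III-2,IV-1,IV-2]: 2 consistent
Z/I-1 aff ·: Zz|ZZ
Z/I-2 un ·: zz
Z/II-1 aff I-1×I-2: Zz
Z/II-2 aff ·: Zz
Z/II-3 aff I-1×I-2: Zz
Z/II-4 aff I-1×I-2: Zz
Z/III-1 un II-1×II-2: zz
Z/III-2 aff ·: Zz|ZZ
Z/IV-1 aff III-1×III-2: Zz
Z/IV-2 aff III-1×III-2: Zz
⇒ Z over [I-1,I-2,II-1,II-2,II-3,II-4,III-1,III-2,IV-1,IV-2]: 4 consistent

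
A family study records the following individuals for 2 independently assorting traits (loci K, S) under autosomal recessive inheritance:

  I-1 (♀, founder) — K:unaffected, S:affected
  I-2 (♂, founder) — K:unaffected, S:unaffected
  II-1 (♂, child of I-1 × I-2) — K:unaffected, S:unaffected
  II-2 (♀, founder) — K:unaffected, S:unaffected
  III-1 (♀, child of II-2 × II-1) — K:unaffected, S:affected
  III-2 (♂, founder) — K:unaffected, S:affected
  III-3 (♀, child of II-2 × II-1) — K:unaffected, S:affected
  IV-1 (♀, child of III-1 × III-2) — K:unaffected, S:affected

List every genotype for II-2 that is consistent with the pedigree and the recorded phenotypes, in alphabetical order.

II-2 ∈ {KK Ss, Kk Ss}

K/I-1 un ·: KK|Kk
K/I-2 un ·: KK|Kk
K/II-1 un I-1×I-2: KK|Kk
K/II-2 un ·: KK|Kk
K/III-1 un II-2×II-1: KK|Kk
K/III-2 un ·: KK|Kk
K/III-3 un II-2×II-1: KK|Kk
K/IV-1 un III-1×III-2: KK|Kk
⇒ K over [I-1,I-2,II-1,II-2,III-1,III-2,III-3,IV-1]: 152 consistent
S/I-1 aff ·: ss
S/I-2 un ·: SS|Ss
S/II-1 un I-1×I-2: Ss
S/II-2 un ·: Ss
S/III-1 aff II-2×II-1: ss
S/III-2 aff ·: ss
S/III-3 aff II-2×II-1: ss
S/IV-1 aff III-1×III-2: ss
⇒ S over [I-1,I-2,II-1,II-2,III-1,III-2,III-3,IV-1]: 2 consistent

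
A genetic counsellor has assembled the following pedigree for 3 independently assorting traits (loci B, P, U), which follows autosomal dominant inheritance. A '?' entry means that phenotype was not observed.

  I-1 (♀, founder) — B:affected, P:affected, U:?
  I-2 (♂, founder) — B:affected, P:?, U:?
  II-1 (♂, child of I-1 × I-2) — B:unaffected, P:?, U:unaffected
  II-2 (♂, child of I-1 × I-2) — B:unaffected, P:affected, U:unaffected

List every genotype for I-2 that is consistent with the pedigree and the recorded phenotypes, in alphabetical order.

I-2 ∈ {Bb PP Uu, Bb PP uu, Bb Pp Uu, Bb Pp uu, Bb pp Uu, Bb pp uu}

B/I-1 aff ·: Bb
B/I-2 aff ·: Bb
B/II-1 un I-1×I-2: bb
B/II-2 un I-1×I-2: bb
⇒ B over [I-1,I-2,II-1,II-2]: 1 consistent
P/I-1 aff ·: Pp|PP
P/I-2 ? ·: pp|Pp|PP
P/II-1 ? I-1×I-2: pp|Pp|PP
P/II-2 aff I-1×I-2: Pp|PP
⇒ P over [I-1,I-2,II-1,II-2]: 18 consistent
U/I-1 ? ·: uu|Uu
U/I-2 ? ·: uu|Uu
U/II-1 un I-1×I-2: uu
U/II-2 un I-1×I-2: uu
⇒ U over [I-1,I-2,II-1,II-2]: 4 consistent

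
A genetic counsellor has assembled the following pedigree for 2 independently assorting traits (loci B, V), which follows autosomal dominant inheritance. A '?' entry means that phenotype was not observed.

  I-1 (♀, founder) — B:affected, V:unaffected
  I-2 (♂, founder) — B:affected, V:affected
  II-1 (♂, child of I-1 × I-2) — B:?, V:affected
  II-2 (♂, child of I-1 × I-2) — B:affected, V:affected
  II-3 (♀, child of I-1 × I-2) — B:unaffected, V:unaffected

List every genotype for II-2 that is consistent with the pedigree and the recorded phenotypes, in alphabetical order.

II-2 ∈ {BB Vv, Bb Vv}

B/I-1 aff ·: Bb
B/I-2 aff ·: Bb
B/II-1 ? I-1×I-2: bb|Bb|BB
B/II-2 aff I-1×I-2: Bb|BB
B/II-3 un I-1×I-2: bb
⇒ B over [I-1,I-2,II-1,II-2,II-3]: 6 consistent
V/I-1 un ·: vv
V/I-2 aff ·: Vv
V/II-1 aff I-1×I-2: Vv
V/II-2 aff I-1×I-2: Vv
V/II-3 un I-1×I-2: vv
⇒ V over [I-1,I-2,II-1,II-2,II-3]: 1 consistent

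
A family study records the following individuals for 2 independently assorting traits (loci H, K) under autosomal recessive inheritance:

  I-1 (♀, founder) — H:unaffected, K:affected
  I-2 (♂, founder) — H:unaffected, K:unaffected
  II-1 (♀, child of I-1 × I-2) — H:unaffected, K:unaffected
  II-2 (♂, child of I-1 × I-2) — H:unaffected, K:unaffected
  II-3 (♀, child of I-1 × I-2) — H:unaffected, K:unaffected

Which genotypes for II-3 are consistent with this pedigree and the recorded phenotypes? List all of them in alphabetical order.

H/I-1 un ·: HH|Hh
H/I-2 un ·: HH|Hh
H/II-1 un I-1×I-2: HH|Hh
H/II-2 un I-1×I-2: HH|Hh
H/II-3 un I-1×I-2: HH|Hh
⇒ H over [I-1,I-2,II-1,II-2,II-3]: 25 consistent
K/I-1 aff ·: kk
K/I-2 un ·: KK|Kk
K/II-1 un I-1×I-2: Kk
K/II-2 un I-1×I-2: Kk
K/II-3 un I-1×I-2: Kk
⇒ K over [I-1,I-2,II-1,II-2,II-3]: 2 consistent

II-3 ∈ {HH Kk, Hh Kk}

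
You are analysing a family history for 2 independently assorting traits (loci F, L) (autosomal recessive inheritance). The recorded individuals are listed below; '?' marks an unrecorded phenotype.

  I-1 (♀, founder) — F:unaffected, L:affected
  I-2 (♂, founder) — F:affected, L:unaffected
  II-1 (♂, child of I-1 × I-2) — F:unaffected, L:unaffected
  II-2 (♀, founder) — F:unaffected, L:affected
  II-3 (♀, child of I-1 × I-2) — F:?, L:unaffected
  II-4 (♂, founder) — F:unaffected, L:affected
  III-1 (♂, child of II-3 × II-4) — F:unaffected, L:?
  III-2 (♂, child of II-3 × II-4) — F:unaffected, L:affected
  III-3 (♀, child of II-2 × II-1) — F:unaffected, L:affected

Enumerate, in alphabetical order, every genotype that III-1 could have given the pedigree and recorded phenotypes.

F/I-1 un ·: FF|Ff
F/I-2 aff ·: ff
F/II-1 un I-1×I-2: Ff
F/II-2 un ·: FF|Ff
F/II-3 ? I-1×I-2: Ff|ff
F/II-4 un ·: FF|Ff
F/III-1 un II-3×II-4: FF|Ff
F/III-2 un II-3×II-4: FF|Ff
F/III-3 un II-2×II-1: FF|Ff
⇒ F over [I-1,I-2,II-1,II-2,II-3,II-4,III-1,III-2,III-3]: 72 consistent
L/I-1 aff ·: ll
L/I-2 un ·: LL|Ll
L/II-1 un I-1×I-2: Ll
L/II-2 aff ·: ll
L/II-3 un I-1×I-2: Ll
L/II-4 aff ·: ll
L/III-1 ? II-3×II-4: Ll|ll
L/III-2 aff II-3×II-4: ll
L/III-3 aff II-2×II-1: ll
⇒ L over [I-1,I-2,II-1,II-2,II-3,II-4,III-1,III-2,III-3]: 4 consistent

III-1 ∈ {FF Ll, FF ll, Ff Ll, Ff ll}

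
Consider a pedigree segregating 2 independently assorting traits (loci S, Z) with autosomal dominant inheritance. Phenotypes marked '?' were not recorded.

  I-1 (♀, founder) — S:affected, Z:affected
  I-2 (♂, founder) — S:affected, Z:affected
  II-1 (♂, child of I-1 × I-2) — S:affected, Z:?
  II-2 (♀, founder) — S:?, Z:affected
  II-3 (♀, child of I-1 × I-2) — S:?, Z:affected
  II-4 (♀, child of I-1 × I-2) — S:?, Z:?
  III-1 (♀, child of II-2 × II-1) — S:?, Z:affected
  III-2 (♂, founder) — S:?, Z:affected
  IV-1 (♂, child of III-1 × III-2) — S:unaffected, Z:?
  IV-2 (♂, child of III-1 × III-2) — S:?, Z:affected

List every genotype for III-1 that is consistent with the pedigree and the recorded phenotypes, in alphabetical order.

III-1 ∈ {Ss ZZ, Ss Zz, ss ZZ, ss Zz}

S/I-1 aff ·: Ss|SS
S/I-2 aff ·: Ss|SS
S/II-1 aff I-1×I-2: Ss|SS
S/II-2 ? ·: ss|Ss|SS
S/II-3 ? I-1×I-2: ss|Ss|SS
S/II-4 ? I-1×I-2: ss|Ss|SS
S/III-1 ? II-2×II-1: ss|Ss
S/III-2 ? ·: ss|Ss
S/IV-1 un III-1×III-2: ss
S/IV-2 ? III-1×III-2: ss|Ss|SS
⇒ S over [I-1,I-2,II-1,II-2,II-3,II-4,III-1,III-2,IV-1,IV-2]: 537 consistent
Z/I-1 aff ·: Zz|ZZ
Z/I-2 aff ·: Zz|ZZ
Z/II-1 ? I-1×I-2: zz|Zz|ZZ
Z/II-2 aff ·: Zz|ZZ
Z/II-3 aff I-1×I-2: Zz|ZZ
Z/II-4 ? I-1×I-2: zz|Zz|ZZ
Z/III-1 aff II-2×II-1: Zz|ZZ
Z/III-2 aff ·: Zz|ZZ
Z/IV-1 ? III-1×III-2: zz|Zz|ZZ
Z/IV-2 aff III-1×III-2: Zz|ZZ
⇒ Z over [I-1,I-2,II-1,II-2,II-3,II-4,III-1,III-2,IV-1,IV-2]: 840 consistent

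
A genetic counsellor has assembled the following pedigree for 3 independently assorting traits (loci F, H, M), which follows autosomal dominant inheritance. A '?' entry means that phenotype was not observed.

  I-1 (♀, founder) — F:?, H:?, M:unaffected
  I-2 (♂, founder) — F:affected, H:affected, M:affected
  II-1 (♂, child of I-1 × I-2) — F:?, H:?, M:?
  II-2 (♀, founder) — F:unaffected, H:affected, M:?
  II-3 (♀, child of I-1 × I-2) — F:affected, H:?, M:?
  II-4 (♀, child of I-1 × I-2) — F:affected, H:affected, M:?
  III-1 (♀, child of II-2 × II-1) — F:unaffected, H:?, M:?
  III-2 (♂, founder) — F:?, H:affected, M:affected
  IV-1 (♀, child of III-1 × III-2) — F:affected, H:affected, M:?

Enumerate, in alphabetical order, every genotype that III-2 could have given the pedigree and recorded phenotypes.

F/I-1 ? ·: ff|Ff|FF
F/I-2 aff ·: Ff|FF
F/II-1 ? I-1×I-2: ff|Ff
F/II-2 un ·: ff
F/II-3 aff I-1×I-2: Ff|FF
F/II-4 aff I-1×I-2: Ff|FF
F/III-1 un II-2×II-1: ff
F/III-2 ? ·: Ff|FF
F/IV-1 aff III-1×III-2: Ff
⇒ F over [I-1,I-2,II-1,II-2,II-3,II-4,III-1,III-2,IV-1]: 38 consistent
H/I-1 ? ·: hh|Hh|HH
H/I-2 aff ·: Hh|HH
H/II-1 ? I-1×I-2: hh|Hh|HH
H/II-2 aff ·: Hh|HH
H/II-3 ? I-1×I-2: hh|Hh|HH
H/II-4 aff I-1×I-2: Hh|HH
H/III-1 ? II-2×II-1: hh|Hh|HH
H/III-2 aff ·: Hh|HH
H/IV-1 aff III-1×III-2: Hh|HH
⇒ H over [I-1,I-2,II-1,II-2,II-3,II-4,III-1,III-2,IV-1]: 502 consistent
M/I-1 un ·: mm
M/I-2 aff ·: Mm|MM
M/II-1 ? I-1×I-2: mm|Mm
M/II-2 ? ·: mm|Mm|MM
M/II-3 ? I-1×I-2: mm|Mm
M/II-4 ? I-1×I-2: mm|Mm
M/III-1 ? II-2×II-1: mm|Mm|MM
M/III-2 aff ·: Mm|MM
M/IV-1 ? III-1×III-2: mm|Mm|MM
⇒ M over [I-1,I-2,II-1,II-2,II-3,II-4,III-1,III-2,IV-1]: 199 consistent

III-2 ∈ {FF HH MM, FF HH Mm, FF Hh MM, FF Hh Mm, Ff HH MM, Ff HH Mm, Ff Hh MM, Ff Hh Mm}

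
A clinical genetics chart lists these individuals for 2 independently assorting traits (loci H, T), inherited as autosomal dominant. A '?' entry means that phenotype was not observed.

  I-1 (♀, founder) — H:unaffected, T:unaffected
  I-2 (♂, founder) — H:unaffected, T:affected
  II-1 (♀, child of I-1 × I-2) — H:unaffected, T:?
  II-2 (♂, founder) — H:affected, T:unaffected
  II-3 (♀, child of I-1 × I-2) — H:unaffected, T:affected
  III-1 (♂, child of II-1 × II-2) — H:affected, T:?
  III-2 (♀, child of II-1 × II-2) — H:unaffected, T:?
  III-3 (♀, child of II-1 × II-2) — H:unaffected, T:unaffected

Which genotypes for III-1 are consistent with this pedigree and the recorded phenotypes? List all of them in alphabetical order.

III-1 ∈ {Hh Tt, Hh tt}

H/I-1 un ·: hh
H/I-2 un ·: hh
H/II-1 un I-1×I-2: hh
H/II-2 aff ·: Hh
H/II-3 un I-1×I-2: hh
H/III-1 aff II-1×II-2: Hh
H/III-2 un II-1×II-2: hh
H/III-3 un II-1×II-2: hh
⇒ H over [I-1,I-2,II-1,II-2,II-3,III-1,III-2,III-3]: 1 consistent
T/I-1 un ·: tt
T/I-2 aff ·: Tt|TT
T/II-1 ? I-1×I-2: tt|Tt
T/II-2 un ·: tt
T/II-3 aff I-1×I-2: Tt
T/III-1 ? II-1×II-2: tt|Tt
T/III-2 ? II-1×II-2: tt|Tt
T/III-3 un II-1×II-2: tt
⇒ T over [I-1,I-2,II-1,II-2,II-3,III-1,III-2,III-3]: 9 consistent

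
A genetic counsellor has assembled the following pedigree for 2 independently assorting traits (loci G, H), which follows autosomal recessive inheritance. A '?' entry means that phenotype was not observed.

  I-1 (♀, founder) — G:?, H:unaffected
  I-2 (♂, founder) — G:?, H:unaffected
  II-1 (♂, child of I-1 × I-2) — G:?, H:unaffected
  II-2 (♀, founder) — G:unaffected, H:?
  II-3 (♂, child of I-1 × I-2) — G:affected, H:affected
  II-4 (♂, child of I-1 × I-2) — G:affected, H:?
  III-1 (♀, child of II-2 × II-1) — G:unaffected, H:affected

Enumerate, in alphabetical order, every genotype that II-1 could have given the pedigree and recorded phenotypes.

II-1 ∈ {GG Hh, Gg Hh, gg Hh}

G/I-1 ? ·: Gg|gg
G/I-2 ? ·: Gg|gg
G/II-1 ? I-1×I-2: GG|Gg|gg
G/II-2 un ·: GG|Gg
G/II-3 aff I-1×I-2: gg
G/II-4 aff I-1×I-2: gg
G/III-1 un II-2×II-1: GG|Gg
⇒ G over [I-1,I-2,II-1,II-2,II-3,II-4,III-1]: 23 consistent
H/I-1 un ·: Hh
H/I-2 un ·: Hh
H/II-1 un I-1×I-2: Hh
H/II-2 ? ·: Hh|hh
H/II-3 aff I-1×I-2: hh
H/II-4 ? I-1×I-2: HH|Hh|hh
H/III-1 aff II-2×II-1: hh
⇒ H over [I-1,I-2,II-1,II-2,II-3,II-4,III-1]: 6 consistent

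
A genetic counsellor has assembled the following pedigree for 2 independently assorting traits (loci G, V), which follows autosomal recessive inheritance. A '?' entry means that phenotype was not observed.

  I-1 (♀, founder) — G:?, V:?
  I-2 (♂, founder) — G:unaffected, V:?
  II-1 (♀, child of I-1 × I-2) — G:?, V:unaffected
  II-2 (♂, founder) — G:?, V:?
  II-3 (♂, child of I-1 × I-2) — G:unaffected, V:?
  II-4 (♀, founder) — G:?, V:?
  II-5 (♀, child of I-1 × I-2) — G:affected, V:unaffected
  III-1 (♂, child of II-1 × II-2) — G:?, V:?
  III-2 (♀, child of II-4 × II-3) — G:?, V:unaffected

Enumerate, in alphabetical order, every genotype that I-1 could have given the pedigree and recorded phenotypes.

I-1 ∈ {Gg VV, Gg Vv, Gg vv, gg VV, gg Vv, gg vv}

G/I-1 ? ·: Gg|gg
G/I-2 un ·: Gg
G/II-1 ? I-1×I-2: GG|Gg|gg
G/II-2 ? ·: GG|Gg|gg
G/II-3 un I-1×I-2: GG|Gg
G/II-4 ? ·: GG|Gg|gg
G/II-5 aff I-1×I-2: gg
G/III-1 ? II-1×II-2: GG|Gg|gg
G/III-2 ? II-4×II-3: GG|Gg|gg
⇒ G over [I-1,I-2,II-1,II-2,II-3,II-4,II-5,III-1,III-2]: 242 consistent
V/I-1 ? ·: VV|Vv|vv
V/I-2 ? ·: VV|Vv|vv
V/II-1 un I-1×I-2: VV|Vv
V/II-2 ? ·: VV|Vv|vv
V/II-3 ? I-1×I-2: VV|Vv|vv
V/II-4 ? ·: VV|Vv|vv
V/II-5 un I-1×I-2: VV|Vv
V/III-1 ? II-1×II-2: VV|Vv|vv
V/III-2 un II-4×II-3: VV|Vv
⇒ V over [I-1,I-2,II-1,II-2,II-3,II-4,II-5,III-1,III-2]: 822 consistent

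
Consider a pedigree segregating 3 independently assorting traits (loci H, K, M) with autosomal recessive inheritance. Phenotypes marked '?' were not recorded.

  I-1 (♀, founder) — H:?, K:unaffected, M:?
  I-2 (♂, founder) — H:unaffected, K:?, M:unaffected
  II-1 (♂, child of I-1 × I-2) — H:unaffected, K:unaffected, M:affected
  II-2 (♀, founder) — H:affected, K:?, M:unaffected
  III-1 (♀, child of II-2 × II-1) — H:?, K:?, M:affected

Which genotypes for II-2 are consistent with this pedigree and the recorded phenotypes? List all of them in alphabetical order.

H/I-1 ? ·: HH|Hh|hh
H/I-2 un ·: HH|Hh
H/II-1 un I-1×I-2: HH|Hh
H/II-2 aff ·: hh
H/III-1 ? II-2×II-1: Hh|hh
⇒ H over [I-1,I-2,II-1,II-2,III-1]: 14 consistent
K/I-1 un ·: KK|Kk
K/I-2 ? ·: KK|Kk|kk
K/II-1 un I-1×I-2: KK|Kk
K/II-2 ? ·: KK|Kk|kk
K/III-1 ? II-2×II-1: KK|Kk|kk
⇒ K over [I-1,I-2,II-1,II-2,III-1]: 51 consistent
M/I-1 ? ·: Mm|mm
M/I-2 un ·: Mm
M/II-1 aff I-1×I-2: mm
M/II-2 un ·: Mm
M/III-1 aff II-2×II-1: mm
⇒ M over [I-1,I-2,II-1,II-2,III-1]: 2 consistent

II-2 ∈ {hh KK Mm, hh Kk Mm, hh kk Mm}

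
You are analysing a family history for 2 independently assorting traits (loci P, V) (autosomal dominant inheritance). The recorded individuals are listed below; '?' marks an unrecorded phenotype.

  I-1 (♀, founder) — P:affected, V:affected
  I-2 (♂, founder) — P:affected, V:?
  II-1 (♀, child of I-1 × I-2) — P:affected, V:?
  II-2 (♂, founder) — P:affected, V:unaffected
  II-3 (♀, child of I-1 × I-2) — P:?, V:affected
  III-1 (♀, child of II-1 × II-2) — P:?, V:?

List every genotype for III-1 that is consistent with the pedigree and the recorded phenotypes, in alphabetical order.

P/I-1 aff ·: Pp|PP
P/I-2 aff ·: Pp|PP
P/II-1 aff I-1×I-2: Pp|PP
P/II-2 aff ·: Pp|PP
P/II-3 ? I-1×I-2: pp|Pp|PP
P/III-1 ? II-1×II-2: pp|Pp|PP
⇒ P over [I-1,I-2,II-1,II-2,II-3,III-1]: 59 consistent
V/I-1 aff ·: Vv|VV
V/I-2 ? ·: vv|Vv|VV
V/II-1 ? I-1×I-2: vv|Vv|VV
V/II-2 un ·: vv
V/II-3 aff I-1×I-2: Vv|VV
V/III-1 ? II-1×II-2: vv|Vv
⇒ V over [I-1,I-2,II-1,II-2,II-3,III-1]: 26 consistent

III-1 ∈ {PP Vv, PP vv, Pp Vv, Pp vv, pp Vv, pp vv}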